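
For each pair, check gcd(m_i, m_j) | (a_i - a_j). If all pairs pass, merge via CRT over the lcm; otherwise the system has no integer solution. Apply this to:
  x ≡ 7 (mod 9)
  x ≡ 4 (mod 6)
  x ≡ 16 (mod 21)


Moduli 9, 6, 21 are not pairwise coprime, so CRT works modulo lcm(m_i) when all pairwise compatibility conditions hold.
Pairwise compatibility: gcd(m_i, m_j) must divide a_i - a_j for every pair.
Merge one congruence at a time:
  Start: x ≡ 7 (mod 9).
  Combine with x ≡ 4 (mod 6): gcd(9, 6) = 3; 4 - 7 = -3, which IS divisible by 3, so compatible.
    Write x = 7 + 9·t and substitute into x ≡ 4 (mod 6): 9·t ≡ 4 − 7 = -3 (mod 6).
    Divide the congruence (and modulus) by g = 3: 3·t ≡ -1 (mod 2).
    Reduce coefficients mod 2: 1·t ≡ 1 (mod 2).
    So t ≡ 1 (mod 2).
    Then x = 7 + 9·1 = 16, valid modulo lcm(9, 6) = 18: x ≡ 16 (mod 18).
  Combine with x ≡ 16 (mod 21): gcd(18, 21) = 3; 16 - 16 = 0, which IS divisible by 3, so compatible.
    Write x = 16 + 18·t and substitute into x ≡ 16 (mod 21): 18·t ≡ 16 − 16 = 0 (mod 21).
    Divide the congruence (and modulus) by g = 3: 6·t ≡ 0 (mod 7).
    The inverse of 6 mod 7 is 6 (since 6·6 = 36 = 5·7 + 1), so t ≡ 6·0 = 0 ≡ 0 (mod 7).
    Then x = 16 + 18·0 = 16, valid modulo lcm(18, 21) = 126: x ≡ 16 (mod 126).
Verify: 16 mod 9 = 7, 16 mod 6 = 4, 16 mod 21 = 16.

x ≡ 16 (mod 126).


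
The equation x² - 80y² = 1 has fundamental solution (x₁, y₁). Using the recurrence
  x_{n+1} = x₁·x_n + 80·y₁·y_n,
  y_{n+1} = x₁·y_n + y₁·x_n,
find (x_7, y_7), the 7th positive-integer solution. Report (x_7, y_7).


Step 1: Find the fundamental solution (x₁, y₁) of x² - 80y² = 1.
  Expand √80 as a continued fraction. a₀ = ⌊√80⌋ = 8; iterate m_{k+1} = d_k·a_k − m_k, d_{k+1} = (80 − m_{k+1}²)/d_k, a_{k+1} = ⌊(a₀ + m_{k+1})/d_{k+1}⌋ (starting m₀ = 0, d₀ = 1), with convergents p_k = a_k·p_{k-1} + p_{k-2}, q_k = a_k·q_{k-1} + q_{k-2} (p₋₁ = 1, q₋₁ = 0):
  k = 0: a₀ = 8; p₀/q₀ = 8/1; p₀² − 80·q₀² = 64 − 80 = -16.
  k = 1: m = 8, d = 16, a = ⌊(8 + 8)/16⌋ = 1; p/q = (1·8 + 1)/(1·1 + 0) = 9/1; p² − 80·q² = 81 − 80 = 1.
  The first convergent with p² − 80·q² = 1 gives the fundamental solution (x₁, y₁) = (9, 1).
Step 2: Apply the recurrence (x_{n+1}, y_{n+1}) = (x₁x_n + 80y₁y_n, x₁y_n + y₁x_n) repeatedly.
  From (x_1, y_1) = (9, 1): x_2 = 9·9 + 80·1·1 = 161; y_2 = 9·1 + 1·9 = 18.
  From (x_2, y_2) = (161, 18): x_3 = 9·161 + 80·1·18 = 2889; y_3 = 9·18 + 1·161 = 323.
  From (x_3, y_3) = (2889, 323): x_4 = 9·2889 + 80·1·323 = 51841; y_4 = 9·323 + 1·2889 = 5796.
  From (x_4, y_4) = (51841, 5796): x_5 = 9·51841 + 80·1·5796 = 930249; y_5 = 9·5796 + 1·51841 = 104005.
  From (x_5, y_5) = (930249, 104005): x_6 = 9·930249 + 80·1·104005 = 16692641; y_6 = 9·104005 + 1·930249 = 1866294.
  From (x_6, y_6) = (16692641, 1866294): x_7 = 9·16692641 + 80·1·1866294 = 299537289; y_7 = 9·1866294 + 1·16692641 = 33489287.
Step 3: Verify x_7² - 80·y_7² = 89722587501469521 - 89722587501469520 = 1 (should be 1). ✓

(x_1, y_1) = (9, 1); (x_7, y_7) = (299537289, 33489287).


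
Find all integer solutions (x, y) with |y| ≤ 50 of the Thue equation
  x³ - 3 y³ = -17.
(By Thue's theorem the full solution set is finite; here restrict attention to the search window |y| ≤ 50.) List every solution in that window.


The equation is x³ - 3y³ = -17. For fixed y, x³ = 3·y³ − 17, so a solution requires the RHS to be a perfect cube.
Strategy: iterate y from -50 to 50, compute RHS = 3·y³ − 17, and check whether it is a (positive or negative) perfect cube.
Check small values of y:
  y = 0: RHS = -17 is not a perfect cube.
  y = 1: RHS = -14 is not a perfect cube.
  y = -1: RHS = -20 is not a perfect cube.
  y = 2: RHS = 7 is not a perfect cube.
  y = -2: RHS = -41 is not a perfect cube.
  y = 3: RHS = 64 = (4)³ ⇒ x = 4 works.
  y = -3: RHS = -98 is not a perfect cube.
Continuing the search up to |y| = 50 finds no further solutions beyond those listed.
Collected solutions: (4, 3).

Solutions (with |y| ≤ 50): (4, 3).


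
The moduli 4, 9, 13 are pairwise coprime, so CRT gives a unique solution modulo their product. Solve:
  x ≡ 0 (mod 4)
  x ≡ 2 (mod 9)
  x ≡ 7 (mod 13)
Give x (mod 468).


Moduli 4, 9, 13 are pairwise coprime; by CRT there is a unique solution modulo M = 4 · 9 · 13 = 468.
Solve pairwise, accumulating the modulus:
  Start with x ≡ 0 (mod 4).
  Combine with x ≡ 2 (mod 9): since gcd(4, 9) = 1, we get a unique residue mod 36.
    Write x = 0 + 4·t and substitute into x ≡ 2 (mod 9): 4·t ≡ 2 − 0 = 2 (mod 9).
    The inverse of 4 mod 9 is 7 (since 4·7 = 28 = 3·9 + 1), so t ≡ 7·2 = 14 ≡ 5 (mod 9).
    Then x = 0 + 4·5 = 20, valid modulo lcm(4, 9) = 36: x ≡ 20 (mod 36).
  Combine with x ≡ 7 (mod 13): since gcd(36, 13) = 1, we get a unique residue mod 468.
    Write x = 20 + 36·t and substitute into x ≡ 7 (mod 13): 36·t ≡ 7 − 20 = -13 (mod 13).
    Reduce coefficients mod 13: 10·t ≡ 0 (mod 13).
    The inverse of 10 mod 13 is 4 (since 10·4 = 40 = 3·13 + 1), so t ≡ 4·0 = 0 ≡ 0 (mod 13).
    Then x = 20 + 36·0 = 20, valid modulo lcm(36, 13) = 468: x ≡ 20 (mod 468).
Verify: 20 mod 4 = 0 ✓, 20 mod 9 = 2 ✓, 20 mod 13 = 7 ✓.

x ≡ 20 (mod 468).


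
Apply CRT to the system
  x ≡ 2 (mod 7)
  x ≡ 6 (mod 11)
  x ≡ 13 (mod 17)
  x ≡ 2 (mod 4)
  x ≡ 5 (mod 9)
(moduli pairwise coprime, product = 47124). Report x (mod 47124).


Product of moduli M = 7 · 11 · 17 · 4 · 9 = 47124.
Merge one congruence at a time:
  Start: x ≡ 2 (mod 7).
  Combine with x ≡ 6 (mod 11); new modulus lcm = 77.
    Write x = 2 + 7·t and substitute into x ≡ 6 (mod 11): 7·t ≡ 6 − 2 = 4 (mod 11).
    The inverse of 7 mod 11 is 8 (since 7·8 = 56 = 5·11 + 1), so t ≡ 8·4 = 32 ≡ 10 (mod 11).
    Then x = 2 + 7·10 = 72, valid modulo lcm(7, 11) = 77: x ≡ 72 (mod 77).
  Combine with x ≡ 13 (mod 17); new modulus lcm = 1309.
    Write x = 72 + 77·t and substitute into x ≡ 13 (mod 17): 77·t ≡ 13 − 72 = -59 (mod 17).
    Reduce coefficients mod 17: 9·t ≡ 9 (mod 17).
    The inverse of 9 mod 17 is 2 (since 9·2 = 18 = 1·17 + 1), so t ≡ 2·9 = 18 ≡ 1 (mod 17).
    Then x = 72 + 77·1 = 149, valid modulo lcm(77, 17) = 1309: x ≡ 149 (mod 1309).
  Combine with x ≡ 2 (mod 4); new modulus lcm = 5236.
    Write x = 149 + 1309·t and substitute into x ≡ 2 (mod 4): 1309·t ≡ 2 − 149 = -147 (mod 4).
    Reduce coefficients mod 4: 1·t ≡ 1 (mod 4).
    So t ≡ 1 (mod 4).
    Then x = 149 + 1309·1 = 1458, valid modulo lcm(1309, 4) = 5236: x ≡ 1458 (mod 5236).
  Combine with x ≡ 5 (mod 9); new modulus lcm = 47124.
    Write x = 1458 + 5236·t and substitute into x ≡ 5 (mod 9): 5236·t ≡ 5 − 1458 = -1453 (mod 9).
    Reduce coefficients mod 9: 7·t ≡ 5 (mod 9).
    The inverse of 7 mod 9 is 4 (since 7·4 = 28 = 3·9 + 1), so t ≡ 4·5 = 20 ≡ 2 (mod 9).
    Then x = 1458 + 5236·2 = 11930, valid modulo lcm(5236, 9) = 47124: x ≡ 11930 (mod 47124).
Verify against each original: 11930 mod 7 = 2, 11930 mod 11 = 6, 11930 mod 17 = 13, 11930 mod 4 = 2, 11930 mod 9 = 5.

x ≡ 11930 (mod 47124).


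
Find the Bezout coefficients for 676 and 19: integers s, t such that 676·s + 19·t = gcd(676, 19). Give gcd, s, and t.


Euclidean algorithm on (676, 19) — divide until remainder is 0:
  676 = 35 · 19 + 11
  19 = 1 · 11 + 8
  11 = 1 · 8 + 3
  8 = 2 · 3 + 2
  3 = 1 · 2 + 1
  2 = 2 · 1 + 0
gcd(676, 19) = 1.
Track Bezout coefficients alongside the remainders: start with r₀ = 676 = a·1 + b·0 (s = 1, t = 0) and r₁ = 19 = a·0 + b·1 (s = 0, t = 1); each new remainder r_{k+1} = r_{k-1} − q_k·r_k inherits s_{k+1} = s_{k-1} − q_k·s_k, t_{k+1} = t_{k-1} − q_k·t_k, so r_k = a·s_k + b·t_k at every step:
  q = 35: r = 11, s = 1 − 35·0 = 1, t = 0 − 35·1 = -35  (check: 676·1 + 19·(-35) = 11)
  q = 1: r = 8, s = 0 − 1·1 = -1, t = 1 − 1·(-35) = 36  (check: 676·(-1) + 19·36 = 8)
  q = 1: r = 3, s = 1 − 1·(-1) = 2, t = -35 − 1·36 = -71  (check: 676·2 + 19·(-71) = 3)
  q = 2: r = 2, s = -1 − 2·2 = -5, t = 36 − 2·(-71) = 178  (check: 676·(-5) + 19·178 = 2)
  q = 1: r = 1, s = 2 − 1·(-5) = 7, t = -71 − 1·178 = -249  (check: 676·7 + 19·(-249) = 1)
The row with r = 1 (the gcd) gives the Bezout coefficients s = 7, t = -249.
Result: 676 · (7) + 19 · (-249) = 1.

gcd(676, 19) = 1; s = 7, t = -249 (check: 676·7 + 19·(-249) = 1).


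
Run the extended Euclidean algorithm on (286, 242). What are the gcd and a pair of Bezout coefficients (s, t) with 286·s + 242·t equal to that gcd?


Euclidean algorithm on (286, 242) — divide until remainder is 0:
  286 = 1 · 242 + 44
  242 = 5 · 44 + 22
  44 = 2 · 22 + 0
gcd(286, 242) = 22.
Track Bezout coefficients alongside the remainders: start with r₀ = 286 = a·1 + b·0 (s = 1, t = 0) and r₁ = 242 = a·0 + b·1 (s = 0, t = 1); each new remainder r_{k+1} = r_{k-1} − q_k·r_k inherits s_{k+1} = s_{k-1} − q_k·s_k, t_{k+1} = t_{k-1} − q_k·t_k, so r_k = a·s_k + b·t_k at every step:
  q = 1: r = 44, s = 1 − 1·0 = 1, t = 0 − 1·1 = -1  (check: 286·1 + 242·(-1) = 44)
  q = 5: r = 22, s = 0 − 5·1 = -5, t = 1 − 5·(-1) = 6  (check: 286·(-5) + 242·6 = 22)
The row with r = 22 (the gcd) gives the Bezout coefficients s = -5, t = 6.
Result: 286 · (-5) + 242 · (6) = 22.

gcd(286, 242) = 22; s = -5, t = 6 (check: 286·(-5) + 242·6 = 22).


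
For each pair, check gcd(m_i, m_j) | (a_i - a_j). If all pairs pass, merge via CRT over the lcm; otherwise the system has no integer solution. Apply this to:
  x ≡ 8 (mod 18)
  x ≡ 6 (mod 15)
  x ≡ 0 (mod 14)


Moduli 18, 15, 14 are not pairwise coprime, so CRT works modulo lcm(m_i) when all pairwise compatibility conditions hold.
Pairwise compatibility: gcd(m_i, m_j) must divide a_i - a_j for every pair.
Merge one congruence at a time:
  Start: x ≡ 8 (mod 18).
  Combine with x ≡ 6 (mod 15): gcd(18, 15) = 3, and 6 - 8 = -2 is NOT divisible by 3.
    ⇒ system is inconsistent (no integer solution).

No solution (the system is inconsistent).


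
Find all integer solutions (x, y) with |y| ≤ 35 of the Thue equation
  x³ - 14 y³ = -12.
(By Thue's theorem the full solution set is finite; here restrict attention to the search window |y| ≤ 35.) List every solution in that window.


The equation is x³ - 14y³ = -12. For fixed y, x³ = 14·y³ − 12, so a solution requires the RHS to be a perfect cube.
Strategy: iterate y from -35 to 35, compute RHS = 14·y³ − 12, and check whether it is a (positive or negative) perfect cube.
Check small values of y:
  y = 0: RHS = -12 is not a perfect cube.
  y = 1: RHS = 2 is not a perfect cube.
  y = -1: RHS = -26 is not a perfect cube.
  y = 2: RHS = 100 is not a perfect cube.
  y = -2: RHS = -124 is not a perfect cube.
  y = 3: RHS = 366 is not a perfect cube.
  y = -3: RHS = -390 is not a perfect cube.
Continuing the search up to |y| = 35 finds no solutions either.
No (x, y) in the scanned range satisfies the equation.

No integer solutions with |y| ≤ 35.


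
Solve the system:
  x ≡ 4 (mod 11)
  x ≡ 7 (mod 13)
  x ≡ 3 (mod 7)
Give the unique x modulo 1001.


Moduli 11, 13, 7 are pairwise coprime; by CRT there is a unique solution modulo M = 11 · 13 · 7 = 1001.
Solve pairwise, accumulating the modulus:
  Start with x ≡ 4 (mod 11).
  Combine with x ≡ 7 (mod 13): since gcd(11, 13) = 1, we get a unique residue mod 143.
    Write x = 4 + 11·t and substitute into x ≡ 7 (mod 13): 11·t ≡ 7 − 4 = 3 (mod 13).
    The inverse of 11 mod 13 is 6 (since 11·6 = 66 = 5·13 + 1), so t ≡ 6·3 = 18 ≡ 5 (mod 13).
    Then x = 4 + 11·5 = 59, valid modulo lcm(11, 13) = 143: x ≡ 59 (mod 143).
  Combine with x ≡ 3 (mod 7): since gcd(143, 7) = 1, we get a unique residue mod 1001.
    Write x = 59 + 143·t and substitute into x ≡ 3 (mod 7): 143·t ≡ 3 − 59 = -56 (mod 7).
    Reduce coefficients mod 7: 3·t ≡ 0 (mod 7).
    The inverse of 3 mod 7 is 5 (since 3·5 = 15 = 2·7 + 1), so t ≡ 5·0 = 0 ≡ 0 (mod 7).
    Then x = 59 + 143·0 = 59, valid modulo lcm(143, 7) = 1001: x ≡ 59 (mod 1001).
Verify: 59 mod 11 = 4 ✓, 59 mod 13 = 7 ✓, 59 mod 7 = 3 ✓.

x ≡ 59 (mod 1001).


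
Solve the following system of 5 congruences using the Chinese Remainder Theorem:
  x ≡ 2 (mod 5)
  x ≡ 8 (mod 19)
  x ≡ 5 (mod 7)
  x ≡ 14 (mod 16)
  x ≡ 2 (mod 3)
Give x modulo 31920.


Product of moduli M = 5 · 19 · 7 · 16 · 3 = 31920.
Merge one congruence at a time:
  Start: x ≡ 2 (mod 5).
  Combine with x ≡ 8 (mod 19); new modulus lcm = 95.
    Write x = 2 + 5·t and substitute into x ≡ 8 (mod 19): 5·t ≡ 8 − 2 = 6 (mod 19).
    The inverse of 5 mod 19 is 4 (since 5·4 = 20 = 1·19 + 1), so t ≡ 4·6 = 24 ≡ 5 (mod 19).
    Then x = 2 + 5·5 = 27, valid modulo lcm(5, 19) = 95: x ≡ 27 (mod 95).
  Combine with x ≡ 5 (mod 7); new modulus lcm = 665.
    Write x = 27 + 95·t and substitute into x ≡ 5 (mod 7): 95·t ≡ 5 − 27 = -22 (mod 7).
    Reduce coefficients mod 7: 4·t ≡ 6 (mod 7).
    The inverse of 4 mod 7 is 2 (since 4·2 = 8 = 1·7 + 1), so t ≡ 2·6 = 12 ≡ 5 (mod 7).
    Then x = 27 + 95·5 = 502, valid modulo lcm(95, 7) = 665: x ≡ 502 (mod 665).
  Combine with x ≡ 14 (mod 16); new modulus lcm = 10640.
    Write x = 502 + 665·t and substitute into x ≡ 14 (mod 16): 665·t ≡ 14 − 502 = -488 (mod 16).
    Reduce coefficients mod 16: 9·t ≡ 8 (mod 16).
    The inverse of 9 mod 16 is 9 (since 9·9 = 81 = 5·16 + 1), so t ≡ 9·8 = 72 ≡ 8 (mod 16).
    Then x = 502 + 665·8 = 5822, valid modulo lcm(665, 16) = 10640: x ≡ 5822 (mod 10640).
  Combine with x ≡ 2 (mod 3); new modulus lcm = 31920.
    Write x = 5822 + 10640·t and substitute into x ≡ 2 (mod 3): 10640·t ≡ 2 − 5822 = -5820 (mod 3).
    Reduce coefficients mod 3: 2·t ≡ 0 (mod 3).
    The inverse of 2 mod 3 is 2 (since 2·2 = 4 = 1·3 + 1), so t ≡ 2·0 = 0 ≡ 0 (mod 3).
    Then x = 5822 + 10640·0 = 5822, valid modulo lcm(10640, 3) = 31920: x ≡ 5822 (mod 31920).
Verify against each original: 5822 mod 5 = 2, 5822 mod 19 = 8, 5822 mod 7 = 5, 5822 mod 16 = 14, 5822 mod 3 = 2.

x ≡ 5822 (mod 31920).


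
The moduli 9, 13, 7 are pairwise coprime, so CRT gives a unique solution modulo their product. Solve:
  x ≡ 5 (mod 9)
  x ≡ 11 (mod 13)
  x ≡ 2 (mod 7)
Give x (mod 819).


Moduli 9, 13, 7 are pairwise coprime; by CRT there is a unique solution modulo M = 9 · 13 · 7 = 819.
Solve pairwise, accumulating the modulus:
  Start with x ≡ 5 (mod 9).
  Combine with x ≡ 11 (mod 13): since gcd(9, 13) = 1, we get a unique residue mod 117.
    Write x = 5 + 9·t and substitute into x ≡ 11 (mod 13): 9·t ≡ 11 − 5 = 6 (mod 13).
    The inverse of 9 mod 13 is 3 (since 9·3 = 27 = 2·13 + 1), so t ≡ 3·6 = 18 ≡ 5 (mod 13).
    Then x = 5 + 9·5 = 50, valid modulo lcm(9, 13) = 117: x ≡ 50 (mod 117).
  Combine with x ≡ 2 (mod 7): since gcd(117, 7) = 1, we get a unique residue mod 819.
    Write x = 50 + 117·t and substitute into x ≡ 2 (mod 7): 117·t ≡ 2 − 50 = -48 (mod 7).
    Reduce coefficients mod 7: 5·t ≡ 1 (mod 7).
    The inverse of 5 mod 7 is 3 (since 5·3 = 15 = 2·7 + 1), so t ≡ 3·1 = 3 ≡ 3 (mod 7).
    Then x = 50 + 117·3 = 401, valid modulo lcm(117, 7) = 819: x ≡ 401 (mod 819).
Verify: 401 mod 9 = 5 ✓, 401 mod 13 = 11 ✓, 401 mod 7 = 2 ✓.

x ≡ 401 (mod 819).


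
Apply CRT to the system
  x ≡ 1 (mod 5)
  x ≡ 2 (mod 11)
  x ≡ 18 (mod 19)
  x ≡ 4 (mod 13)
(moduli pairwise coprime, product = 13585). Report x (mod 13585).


Product of moduli M = 5 · 11 · 19 · 13 = 13585.
Merge one congruence at a time:
  Start: x ≡ 1 (mod 5).
  Combine with x ≡ 2 (mod 11); new modulus lcm = 55.
    Write x = 1 + 5·t and substitute into x ≡ 2 (mod 11): 5·t ≡ 2 − 1 = 1 (mod 11).
    The inverse of 5 mod 11 is 9 (since 5·9 = 45 = 4·11 + 1), so t ≡ 9·1 = 9 ≡ 9 (mod 11).
    Then x = 1 + 5·9 = 46, valid modulo lcm(5, 11) = 55: x ≡ 46 (mod 55).
  Combine with x ≡ 18 (mod 19); new modulus lcm = 1045.
    Write x = 46 + 55·t and substitute into x ≡ 18 (mod 19): 55·t ≡ 18 − 46 = -28 (mod 19).
    Reduce coefficients mod 19: 17·t ≡ 10 (mod 19).
    The inverse of 17 mod 19 is 9 (since 17·9 = 153 = 8·19 + 1), so t ≡ 9·10 = 90 ≡ 14 (mod 19).
    Then x = 46 + 55·14 = 816, valid modulo lcm(55, 19) = 1045: x ≡ 816 (mod 1045).
  Combine with x ≡ 4 (mod 13); new modulus lcm = 13585.
    Write x = 816 + 1045·t and substitute into x ≡ 4 (mod 13): 1045·t ≡ 4 − 816 = -812 (mod 13).
    Reduce coefficients mod 13: 5·t ≡ 7 (mod 13).
    The inverse of 5 mod 13 is 8 (since 5·8 = 40 = 3·13 + 1), so t ≡ 8·7 = 56 ≡ 4 (mod 13).
    Then x = 816 + 1045·4 = 4996, valid modulo lcm(1045, 13) = 13585: x ≡ 4996 (mod 13585).
Verify against each original: 4996 mod 5 = 1, 4996 mod 11 = 2, 4996 mod 19 = 18, 4996 mod 13 = 4.

x ≡ 4996 (mod 13585).


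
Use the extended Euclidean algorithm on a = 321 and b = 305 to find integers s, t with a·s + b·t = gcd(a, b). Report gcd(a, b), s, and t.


Euclidean algorithm on (321, 305) — divide until remainder is 0:
  321 = 1 · 305 + 16
  305 = 19 · 16 + 1
  16 = 16 · 1 + 0
gcd(321, 305) = 1.
Track Bezout coefficients alongside the remainders: start with r₀ = 321 = a·1 + b·0 (s = 1, t = 0) and r₁ = 305 = a·0 + b·1 (s = 0, t = 1); each new remainder r_{k+1} = r_{k-1} − q_k·r_k inherits s_{k+1} = s_{k-1} − q_k·s_k, t_{k+1} = t_{k-1} − q_k·t_k, so r_k = a·s_k + b·t_k at every step:
  q = 1: r = 16, s = 1 − 1·0 = 1, t = 0 − 1·1 = -1  (check: 321·1 + 305·(-1) = 16)
  q = 19: r = 1, s = 0 − 19·1 = -19, t = 1 − 19·(-1) = 20  (check: 321·(-19) + 305·20 = 1)
The row with r = 1 (the gcd) gives the Bezout coefficients s = -19, t = 20.
Result: 321 · (-19) + 305 · (20) = 1.

gcd(321, 305) = 1; s = -19, t = 20 (check: 321·(-19) + 305·20 = 1).


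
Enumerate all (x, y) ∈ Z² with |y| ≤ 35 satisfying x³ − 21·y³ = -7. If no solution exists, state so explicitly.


The equation is x³ - 21y³ = -7. For fixed y, x³ = 21·y³ − 7, so a solution requires the RHS to be a perfect cube.
Strategy: iterate y from -35 to 35, compute RHS = 21·y³ − 7, and check whether it is a (positive or negative) perfect cube.
Check small values of y:
  y = 0: RHS = -7 is not a perfect cube.
  y = 1: RHS = 14 is not a perfect cube.
  y = -1: RHS = -28 is not a perfect cube.
  y = 2: RHS = 161 is not a perfect cube.
  y = -2: RHS = -175 is not a perfect cube.
  y = 3: RHS = 560 is not a perfect cube.
  y = -3: RHS = -574 is not a perfect cube.
Continuing the search up to |y| = 35 finds no solutions either.
No (x, y) in the scanned range satisfies the equation.

No integer solutions with |y| ≤ 35.


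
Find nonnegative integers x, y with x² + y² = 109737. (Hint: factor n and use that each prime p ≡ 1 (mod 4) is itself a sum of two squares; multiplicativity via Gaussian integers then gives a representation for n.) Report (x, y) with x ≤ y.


Step 1: Factor n = 109737 = 3^2 · 89 · 137.
Step 2: Check the mod-4 condition on each prime factor: 3 ≡ 3 (mod 4), exponent 2 (must be even); 89 ≡ 1 (mod 4), exponent 1; 137 ≡ 1 (mod 4), exponent 1.
All primes ≡ 3 (mod 4) appear to even exponent (or don't appear), so by the two-squares theorem n IS expressible as a sum of two squares.
Step 3: Build a representation. Group n = k² · m with k = 3 and m = 89 · 137 = 12193 (a product of primes ≡ 1 (mod 4)); a representation of m scales to one of n via (k·x)² + (k·y)² = k²(x² + y²). Each prime p ≡ 1 (mod 4) is itself a sum of two squares; find a² by testing p − a² for a perfect square:
  89: 89 − 1² = 88, 89 − 2² = 85, 89 − 3² = 80, 89 − 4² = 73, 89 − 5² = 64 = 8² ⇒ 89 = 5² + 8².
  137: 137 − 1² = 136, 137 − 2² = 133, 137 − 3² = 128, 137 − 4² = 121 = 11² ⇒ 137 = 4² + 11².
  Combine using the Brahmagupta–Fibonacci identity (a² + b²)(c² + d²) = (ac − bd)² + (ad + bc)² = (ac + bd)² + (ad − bc)²:
  89 · 137 = 12193: from (5² + 8²)(4² + 11²), take (5·4 − 8·11, 5·11 + 8·4) = (20 − 88, 55 + 32) = (-68, 87); dropping signs (only squares matter) gives (68, 87); check 68² + 87² = 4624 + 7569 = 12193 ✓.
  Scale by k = 3: (3·68, 3·87) = (204, 261).
Step 4: Order so x ≤ y and verify: 204² + 261² = 41616 + 68121 = 109737 = n. ✓

n = 109737 = 204² + 261² (one valid representation with x ≤ y).


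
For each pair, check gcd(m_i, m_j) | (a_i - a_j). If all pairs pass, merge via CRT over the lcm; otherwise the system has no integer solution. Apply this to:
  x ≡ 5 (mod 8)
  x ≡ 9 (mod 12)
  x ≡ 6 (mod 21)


Moduli 8, 12, 21 are not pairwise coprime, so CRT works modulo lcm(m_i) when all pairwise compatibility conditions hold.
Pairwise compatibility: gcd(m_i, m_j) must divide a_i - a_j for every pair.
Merge one congruence at a time:
  Start: x ≡ 5 (mod 8).
  Combine with x ≡ 9 (mod 12): gcd(8, 12) = 4; 9 - 5 = 4, which IS divisible by 4, so compatible.
    Write x = 5 + 8·t and substitute into x ≡ 9 (mod 12): 8·t ≡ 9 − 5 = 4 (mod 12).
    Divide the congruence (and modulus) by g = 4: 2·t ≡ 1 (mod 3).
    The inverse of 2 mod 3 is 2 (since 2·2 = 4 = 1·3 + 1), so t ≡ 2·1 = 2 ≡ 2 (mod 3).
    Then x = 5 + 8·2 = 21, valid modulo lcm(8, 12) = 24: x ≡ 21 (mod 24).
  Combine with x ≡ 6 (mod 21): gcd(24, 21) = 3; 6 - 21 = -15, which IS divisible by 3, so compatible.
    Write x = 21 + 24·t and substitute into x ≡ 6 (mod 21): 24·t ≡ 6 − 21 = -15 (mod 21).
    Divide the congruence (and modulus) by g = 3: 8·t ≡ -5 (mod 7).
    Reduce coefficients mod 7: 1·t ≡ 2 (mod 7).
    So t ≡ 2 (mod 7).
    Then x = 21 + 24·2 = 69, valid modulo lcm(24, 21) = 168: x ≡ 69 (mod 168).
Verify: 69 mod 8 = 5, 69 mod 12 = 9, 69 mod 21 = 6.

x ≡ 69 (mod 168).


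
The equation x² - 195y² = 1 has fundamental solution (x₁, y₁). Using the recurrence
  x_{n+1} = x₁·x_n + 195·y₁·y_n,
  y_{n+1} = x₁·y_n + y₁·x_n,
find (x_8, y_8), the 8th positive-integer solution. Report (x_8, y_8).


Step 1: Find the fundamental solution (x₁, y₁) of x² - 195y² = 1.
  Expand √195 as a continued fraction. a₀ = ⌊√195⌋ = 13; iterate m_{k+1} = d_k·a_k − m_k, d_{k+1} = (195 − m_{k+1}²)/d_k, a_{k+1} = ⌊(a₀ + m_{k+1})/d_{k+1}⌋ (starting m₀ = 0, d₀ = 1), with convergents p_k = a_k·p_{k-1} + p_{k-2}, q_k = a_k·q_{k-1} + q_{k-2} (p₋₁ = 1, q₋₁ = 0):
  k = 0: a₀ = 13; p₀/q₀ = 13/1; p₀² − 195·q₀² = 169 − 195 = -26.
  k = 1: m = 13, d = 26, a = ⌊(13 + 13)/26⌋ = 1; p/q = (1·13 + 1)/(1·1 + 0) = 14/1; p² − 195·q² = 196 − 195 = 1.
  The first convergent with p² − 195·q² = 1 gives the fundamental solution (x₁, y₁) = (14, 1).
Step 2: Apply the recurrence (x_{n+1}, y_{n+1}) = (x₁x_n + 195y₁y_n, x₁y_n + y₁x_n) repeatedly.
  From (x_1, y_1) = (14, 1): x_2 = 14·14 + 195·1·1 = 391; y_2 = 14·1 + 1·14 = 28.
  From (x_2, y_2) = (391, 28): x_3 = 14·391 + 195·1·28 = 10934; y_3 = 14·28 + 1·391 = 783.
  From (x_3, y_3) = (10934, 783): x_4 = 14·10934 + 195·1·783 = 305761; y_4 = 14·783 + 1·10934 = 21896.
  From (x_4, y_4) = (305761, 21896): x_5 = 14·305761 + 195·1·21896 = 8550374; y_5 = 14·21896 + 1·305761 = 612305.
  From (x_5, y_5) = (8550374, 612305): x_6 = 14·8550374 + 195·1·612305 = 239104711; y_6 = 14·612305 + 1·8550374 = 17122644.
  From (x_6, y_6) = (239104711, 17122644): x_7 = 14·239104711 + 195·1·17122644 = 6686381534; y_7 = 14·17122644 + 1·239104711 = 478821727.
  From (x_7, y_7) = (6686381534, 478821727): x_8 = 14·6686381534 + 195·1·478821727 = 186979578241; y_8 = 14·478821727 + 1·6686381534 = 13389885712.
Step 3: Verify x_8² - 195·y_8² = 34961362679182240654081 - 34961362679182240654080 = 1 (should be 1). ✓

(x_1, y_1) = (14, 1); (x_8, y_8) = (186979578241, 13389885712).


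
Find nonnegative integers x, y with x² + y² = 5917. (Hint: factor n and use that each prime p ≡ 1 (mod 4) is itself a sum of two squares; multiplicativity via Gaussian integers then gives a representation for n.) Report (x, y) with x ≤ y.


Step 1: Factor n = 5917 = 61 · 97.
Step 2: Check the mod-4 condition on each prime factor: 61 ≡ 1 (mod 4), exponent 1; 97 ≡ 1 (mod 4), exponent 1.
All primes ≡ 3 (mod 4) appear to even exponent (or don't appear), so by the two-squares theorem n IS expressible as a sum of two squares.
Step 3: Build a representation. Here n = 61 · 97 is a product of primes ≡ 1 (mod 4). Each prime p ≡ 1 (mod 4) is itself a sum of two squares; find a² by testing p − a² for a perfect square:
  61: 61 − 1² = 60, 61 − 2² = 57, 61 − 3² = 52, 61 − 4² = 45, 61 − 5² = 36 = 6² ⇒ 61 = 5² + 6².
  97: 97 − 1² = 96, 97 − 2² = 93, 97 − 3² = 88, 97 − 4² = 81 = 9² ⇒ 97 = 4² + 9².
  Combine using the Brahmagupta–Fibonacci identity (a² + b²)(c² + d²) = (ac − bd)² + (ad + bc)² = (ac + bd)² + (ad − bc)²:
  61 · 97 = 5917: from (5² + 6²)(4² + 9²), take (5·4 − 6·9, 5·9 + 6·4) = (20 − 54, 45 + 24) = (-34, 69); dropping signs (only squares matter) gives (34, 69); check 34² + 69² = 1156 + 4761 = 5917 ✓.
Step 4: Order so x ≤ y and verify: 34² + 69² = 1156 + 4761 = 5917 = n. ✓

n = 5917 = 34² + 69² (one valid representation with x ≤ y).


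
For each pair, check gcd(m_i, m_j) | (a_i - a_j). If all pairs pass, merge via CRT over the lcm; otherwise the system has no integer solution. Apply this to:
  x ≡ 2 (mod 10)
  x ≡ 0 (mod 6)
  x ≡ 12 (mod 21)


Moduli 10, 6, 21 are not pairwise coprime, so CRT works modulo lcm(m_i) when all pairwise compatibility conditions hold.
Pairwise compatibility: gcd(m_i, m_j) must divide a_i - a_j for every pair.
Merge one congruence at a time:
  Start: x ≡ 2 (mod 10).
  Combine with x ≡ 0 (mod 6): gcd(10, 6) = 2; 0 - 2 = -2, which IS divisible by 2, so compatible.
    Write x = 2 + 10·t and substitute into x ≡ 0 (mod 6): 10·t ≡ 0 − 2 = -2 (mod 6).
    Divide the congruence (and modulus) by g = 2: 5·t ≡ -1 (mod 3).
    Reduce coefficients mod 3: 2·t ≡ 2 (mod 3).
    The inverse of 2 mod 3 is 2 (since 2·2 = 4 = 1·3 + 1), so t ≡ 2·2 = 4 ≡ 1 (mod 3).
    Then x = 2 + 10·1 = 12, valid modulo lcm(10, 6) = 30: x ≡ 12 (mod 30).
  Combine with x ≡ 12 (mod 21): gcd(30, 21) = 3; 12 - 12 = 0, which IS divisible by 3, so compatible.
    Write x = 12 + 30·t and substitute into x ≡ 12 (mod 21): 30·t ≡ 12 − 12 = 0 (mod 21).
    Divide the congruence (and modulus) by g = 3: 10·t ≡ 0 (mod 7).
    Reduce coefficients mod 7: 3·t ≡ 0 (mod 7).
    The inverse of 3 mod 7 is 5 (since 3·5 = 15 = 2·7 + 1), so t ≡ 5·0 = 0 ≡ 0 (mod 7).
    Then x = 12 + 30·0 = 12, valid modulo lcm(30, 21) = 210: x ≡ 12 (mod 210).
Verify: 12 mod 10 = 2, 12 mod 6 = 0, 12 mod 21 = 12.

x ≡ 12 (mod 210).


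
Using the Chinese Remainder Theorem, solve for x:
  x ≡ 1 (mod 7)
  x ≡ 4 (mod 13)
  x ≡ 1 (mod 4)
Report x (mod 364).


Moduli 7, 13, 4 are pairwise coprime; by CRT there is a unique solution modulo M = 7 · 13 · 4 = 364.
Solve pairwise, accumulating the modulus:
  Start with x ≡ 1 (mod 7).
  Combine with x ≡ 4 (mod 13): since gcd(7, 13) = 1, we get a unique residue mod 91.
    Write x = 1 + 7·t and substitute into x ≡ 4 (mod 13): 7·t ≡ 4 − 1 = 3 (mod 13).
    The inverse of 7 mod 13 is 2 (since 7·2 = 14 = 1·13 + 1), so t ≡ 2·3 = 6 ≡ 6 (mod 13).
    Then x = 1 + 7·6 = 43, valid modulo lcm(7, 13) = 91: x ≡ 43 (mod 91).
  Combine with x ≡ 1 (mod 4): since gcd(91, 4) = 1, we get a unique residue mod 364.
    Write x = 43 + 91·t and substitute into x ≡ 1 (mod 4): 91·t ≡ 1 − 43 = -42 (mod 4).
    Reduce coefficients mod 4: 3·t ≡ 2 (mod 4).
    The inverse of 3 mod 4 is 3 (since 3·3 = 9 = 2·4 + 1), so t ≡ 3·2 = 6 ≡ 2 (mod 4).
    Then x = 43 + 91·2 = 225, valid modulo lcm(91, 4) = 364: x ≡ 225 (mod 364).
Verify: 225 mod 7 = 1 ✓, 225 mod 13 = 4 ✓, 225 mod 4 = 1 ✓.

x ≡ 225 (mod 364).


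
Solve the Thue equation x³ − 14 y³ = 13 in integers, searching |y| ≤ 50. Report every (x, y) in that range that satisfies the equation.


The equation is x³ - 14y³ = 13. For fixed y, x³ = 14·y³ + 13, so a solution requires the RHS to be a perfect cube.
Strategy: iterate y from -50 to 50, compute RHS = 14·y³ + 13, and check whether it is a (positive or negative) perfect cube.
Check small values of y:
  y = 0: RHS = 13 is not a perfect cube.
  y = 1: RHS = 27 = (3)³ ⇒ x = 3 works.
  y = -1: RHS = -1 = (-1)³ ⇒ x = -1 works.
  y = 2: RHS = 125 = (5)³ ⇒ x = 5 works.
  y = -2: RHS = -99 is not a perfect cube.
  y = 3: RHS = 391 is not a perfect cube.
  y = -3: RHS = -365 is not a perfect cube.
Continuing the search up to |y| = 50 finds no further solutions beyond those listed.
Collected solutions: (-1, -1), (3, 1), (5, 2).

Solutions (with |y| ≤ 50): (-1, -1), (3, 1), (5, 2).


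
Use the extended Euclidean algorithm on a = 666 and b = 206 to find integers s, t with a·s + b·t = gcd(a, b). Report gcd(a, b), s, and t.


Euclidean algorithm on (666, 206) — divide until remainder is 0:
  666 = 3 · 206 + 48
  206 = 4 · 48 + 14
  48 = 3 · 14 + 6
  14 = 2 · 6 + 2
  6 = 3 · 2 + 0
gcd(666, 206) = 2.
Track Bezout coefficients alongside the remainders: start with r₀ = 666 = a·1 + b·0 (s = 1, t = 0) and r₁ = 206 = a·0 + b·1 (s = 0, t = 1); each new remainder r_{k+1} = r_{k-1} − q_k·r_k inherits s_{k+1} = s_{k-1} − q_k·s_k, t_{k+1} = t_{k-1} − q_k·t_k, so r_k = a·s_k + b·t_k at every step:
  q = 3: r = 48, s = 1 − 3·0 = 1, t = 0 − 3·1 = -3  (check: 666·1 + 206·(-3) = 48)
  q = 4: r = 14, s = 0 − 4·1 = -4, t = 1 − 4·(-3) = 13  (check: 666·(-4) + 206·13 = 14)
  q = 3: r = 6, s = 1 − 3·(-4) = 13, t = -3 − 3·13 = -42  (check: 666·13 + 206·(-42) = 6)
  q = 2: r = 2, s = -4 − 2·13 = -30, t = 13 − 2·(-42) = 97  (check: 666·(-30) + 206·97 = 2)
The row with r = 2 (the gcd) gives the Bezout coefficients s = -30, t = 97.
Result: 666 · (-30) + 206 · (97) = 2.

gcd(666, 206) = 2; s = -30, t = 97 (check: 666·(-30) + 206·97 = 2).


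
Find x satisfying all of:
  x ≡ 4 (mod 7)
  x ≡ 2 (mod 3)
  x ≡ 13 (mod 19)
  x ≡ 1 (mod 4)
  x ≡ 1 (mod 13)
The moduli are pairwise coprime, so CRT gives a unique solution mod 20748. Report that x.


Product of moduli M = 7 · 3 · 19 · 4 · 13 = 20748.
Merge one congruence at a time:
  Start: x ≡ 4 (mod 7).
  Combine with x ≡ 2 (mod 3); new modulus lcm = 21.
    Write x = 4 + 7·t and substitute into x ≡ 2 (mod 3): 7·t ≡ 2 − 4 = -2 (mod 3).
    Reduce coefficients mod 3: 1·t ≡ 1 (mod 3).
    So t ≡ 1 (mod 3).
    Then x = 4 + 7·1 = 11, valid modulo lcm(7, 3) = 21: x ≡ 11 (mod 21).
  Combine with x ≡ 13 (mod 19); new modulus lcm = 399.
    Write x = 11 + 21·t and substitute into x ≡ 13 (mod 19): 21·t ≡ 13 − 11 = 2 (mod 19).
    Reduce coefficients mod 19: 2·t ≡ 2 (mod 19).
    The inverse of 2 mod 19 is 10 (since 2·10 = 20 = 1·19 + 1), so t ≡ 10·2 = 20 ≡ 1 (mod 19).
    Then x = 11 + 21·1 = 32, valid modulo lcm(21, 19) = 399: x ≡ 32 (mod 399).
  Combine with x ≡ 1 (mod 4); new modulus lcm = 1596.
    Write x = 32 + 399·t and substitute into x ≡ 1 (mod 4): 399·t ≡ 1 − 32 = -31 (mod 4).
    Reduce coefficients mod 4: 3·t ≡ 1 (mod 4).
    The inverse of 3 mod 4 is 3 (since 3·3 = 9 = 2·4 + 1), so t ≡ 3·1 = 3 ≡ 3 (mod 4).
    Then x = 32 + 399·3 = 1229, valid modulo lcm(399, 4) = 1596: x ≡ 1229 (mod 1596).
  Combine with x ≡ 1 (mod 13); new modulus lcm = 20748.
    Write x = 1229 + 1596·t and substitute into x ≡ 1 (mod 13): 1596·t ≡ 1 − 1229 = -1228 (mod 13).
    Reduce coefficients mod 13: 10·t ≡ 7 (mod 13).
    The inverse of 10 mod 13 is 4 (since 10·4 = 40 = 3·13 + 1), so t ≡ 4·7 = 28 ≡ 2 (mod 13).
    Then x = 1229 + 1596·2 = 4421, valid modulo lcm(1596, 13) = 20748: x ≡ 4421 (mod 20748).
Verify against each original: 4421 mod 7 = 4, 4421 mod 3 = 2, 4421 mod 19 = 13, 4421 mod 4 = 1, 4421 mod 13 = 1.

x ≡ 4421 (mod 20748).


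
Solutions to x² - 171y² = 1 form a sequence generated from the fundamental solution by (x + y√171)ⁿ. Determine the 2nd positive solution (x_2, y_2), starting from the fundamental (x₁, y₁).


Step 1: Find the fundamental solution (x₁, y₁) of x² - 171y² = 1.
  Expand √171 as a continued fraction. a₀ = ⌊√171⌋ = 13; iterate m_{k+1} = d_k·a_k − m_k, d_{k+1} = (171 − m_{k+1}²)/d_k, a_{k+1} = ⌊(a₀ + m_{k+1})/d_{k+1}⌋ (starting m₀ = 0, d₀ = 1), with convergents p_k = a_k·p_{k-1} + p_{k-2}, q_k = a_k·q_{k-1} + q_{k-2} (p₋₁ = 1, q₋₁ = 0):
  k = 0: a₀ = 13; p₀/q₀ = 13/1; p₀² − 171·q₀² = 169 − 171 = -2.
  k = 1: m = 13, d = 2, a = ⌊(13 + 13)/2⌋ = 13; p/q = (13·13 + 1)/(13·1 + 0) = 170/13; p² − 171·q² = 28900 − 28899 = 1.
  The first convergent with p² − 171·q² = 1 gives the fundamental solution (x₁, y₁) = (170, 13).
Step 2: Apply the recurrence (x_{n+1}, y_{n+1}) = (x₁x_n + 171y₁y_n, x₁y_n + y₁x_n) repeatedly.
  From (x_1, y_1) = (170, 13): x_2 = 170·170 + 171·13·13 = 57799; y_2 = 170·13 + 13·170 = 4420.
Step 3: Verify x_2² - 171·y_2² = 3340724401 - 3340724400 = 1 (should be 1). ✓

(x_1, y_1) = (170, 13); (x_2, y_2) = (57799, 4420).


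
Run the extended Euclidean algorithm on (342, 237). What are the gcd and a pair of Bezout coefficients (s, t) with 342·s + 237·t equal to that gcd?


Euclidean algorithm on (342, 237) — divide until remainder is 0:
  342 = 1 · 237 + 105
  237 = 2 · 105 + 27
  105 = 3 · 27 + 24
  27 = 1 · 24 + 3
  24 = 8 · 3 + 0
gcd(342, 237) = 3.
Track Bezout coefficients alongside the remainders: start with r₀ = 342 = a·1 + b·0 (s = 1, t = 0) and r₁ = 237 = a·0 + b·1 (s = 0, t = 1); each new remainder r_{k+1} = r_{k-1} − q_k·r_k inherits s_{k+1} = s_{k-1} − q_k·s_k, t_{k+1} = t_{k-1} − q_k·t_k, so r_k = a·s_k + b·t_k at every step:
  q = 1: r = 105, s = 1 − 1·0 = 1, t = 0 − 1·1 = -1  (check: 342·1 + 237·(-1) = 105)
  q = 2: r = 27, s = 0 − 2·1 = -2, t = 1 − 2·(-1) = 3  (check: 342·(-2) + 237·3 = 27)
  q = 3: r = 24, s = 1 − 3·(-2) = 7, t = -1 − 3·3 = -10  (check: 342·7 + 237·(-10) = 24)
  q = 1: r = 3, s = -2 − 1·7 = -9, t = 3 − 1·(-10) = 13  (check: 342·(-9) + 237·13 = 3)
The row with r = 3 (the gcd) gives the Bezout coefficients s = -9, t = 13.
Result: 342 · (-9) + 237 · (13) = 3.

gcd(342, 237) = 3; s = -9, t = 13 (check: 342·(-9) + 237·13 = 3).


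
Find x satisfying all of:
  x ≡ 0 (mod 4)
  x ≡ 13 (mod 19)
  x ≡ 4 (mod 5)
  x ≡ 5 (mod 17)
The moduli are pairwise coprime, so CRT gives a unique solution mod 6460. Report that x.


Product of moduli M = 4 · 19 · 5 · 17 = 6460.
Merge one congruence at a time:
  Start: x ≡ 0 (mod 4).
  Combine with x ≡ 13 (mod 19); new modulus lcm = 76.
    Write x = 0 + 4·t and substitute into x ≡ 13 (mod 19): 4·t ≡ 13 − 0 = 13 (mod 19).
    The inverse of 4 mod 19 is 5 (since 4·5 = 20 = 1·19 + 1), so t ≡ 5·13 = 65 ≡ 8 (mod 19).
    Then x = 0 + 4·8 = 32, valid modulo lcm(4, 19) = 76: x ≡ 32 (mod 76).
  Combine with x ≡ 4 (mod 5); new modulus lcm = 380.
    Write x = 32 + 76·t and substitute into x ≡ 4 (mod 5): 76·t ≡ 4 − 32 = -28 (mod 5).
    Reduce coefficients mod 5: 1·t ≡ 2 (mod 5).
    So t ≡ 2 (mod 5).
    Then x = 32 + 76·2 = 184, valid modulo lcm(76, 5) = 380: x ≡ 184 (mod 380).
  Combine with x ≡ 5 (mod 17); new modulus lcm = 6460.
    Write x = 184 + 380·t and substitute into x ≡ 5 (mod 17): 380·t ≡ 5 − 184 = -179 (mod 17).
    Reduce coefficients mod 17: 6·t ≡ 8 (mod 17).
    The inverse of 6 mod 17 is 3 (since 6·3 = 18 = 1·17 + 1), so t ≡ 3·8 = 24 ≡ 7 (mod 17).
    Then x = 184 + 380·7 = 2844, valid modulo lcm(380, 17) = 6460: x ≡ 2844 (mod 6460).
Verify against each original: 2844 mod 4 = 0, 2844 mod 19 = 13, 2844 mod 5 = 4, 2844 mod 17 = 5.

x ≡ 2844 (mod 6460).


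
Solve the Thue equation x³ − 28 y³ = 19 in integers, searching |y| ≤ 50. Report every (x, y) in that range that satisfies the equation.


The equation is x³ - 28y³ = 19. For fixed y, x³ = 28·y³ + 19, so a solution requires the RHS to be a perfect cube.
Strategy: iterate y from -50 to 50, compute RHS = 28·y³ + 19, and check whether it is a (positive or negative) perfect cube.
Check small values of y:
  y = 0: RHS = 19 is not a perfect cube.
  y = 1: RHS = 47 is not a perfect cube.
  y = -1: RHS = -9 is not a perfect cube.
  y = 2: RHS = 243 is not a perfect cube.
  y = -2: RHS = -205 is not a perfect cube.
  y = 3: RHS = 775 is not a perfect cube.
  y = -3: RHS = -737 is not a perfect cube.
Continuing the search up to |y| = 50 finds no solutions either.
No (x, y) in the scanned range satisfies the equation.

No integer solutions with |y| ≤ 50.


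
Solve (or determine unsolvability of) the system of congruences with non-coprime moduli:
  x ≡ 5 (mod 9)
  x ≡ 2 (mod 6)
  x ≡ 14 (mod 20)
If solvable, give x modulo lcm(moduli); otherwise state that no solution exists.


Moduli 9, 6, 20 are not pairwise coprime, so CRT works modulo lcm(m_i) when all pairwise compatibility conditions hold.
Pairwise compatibility: gcd(m_i, m_j) must divide a_i - a_j for every pair.
Merge one congruence at a time:
  Start: x ≡ 5 (mod 9).
  Combine with x ≡ 2 (mod 6): gcd(9, 6) = 3; 2 - 5 = -3, which IS divisible by 3, so compatible.
    Write x = 5 + 9·t and substitute into x ≡ 2 (mod 6): 9·t ≡ 2 − 5 = -3 (mod 6).
    Divide the congruence (and modulus) by g = 3: 3·t ≡ -1 (mod 2).
    Reduce coefficients mod 2: 1·t ≡ 1 (mod 2).
    So t ≡ 1 (mod 2).
    Then x = 5 + 9·1 = 14, valid modulo lcm(9, 6) = 18: x ≡ 14 (mod 18).
  Combine with x ≡ 14 (mod 20): gcd(18, 20) = 2; 14 - 14 = 0, which IS divisible by 2, so compatible.
    Write x = 14 + 18·t and substitute into x ≡ 14 (mod 20): 18·t ≡ 14 − 14 = 0 (mod 20).
    Divide the congruence (and modulus) by g = 2: 9·t ≡ 0 (mod 10).
    The inverse of 9 mod 10 is 9 (since 9·9 = 81 = 8·10 + 1), so t ≡ 9·0 = 0 ≡ 0 (mod 10).
    Then x = 14 + 18·0 = 14, valid modulo lcm(18, 20) = 180: x ≡ 14 (mod 180).
Verify: 14 mod 9 = 5, 14 mod 6 = 2, 14 mod 20 = 14.

x ≡ 14 (mod 180).


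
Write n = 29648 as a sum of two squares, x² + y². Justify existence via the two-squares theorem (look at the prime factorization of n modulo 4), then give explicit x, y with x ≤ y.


Step 1: Factor n = 29648 = 2^4 · 17 · 109.
Step 2: Check the mod-4 condition on each prime factor: 2 = 2 (special); 17 ≡ 1 (mod 4), exponent 1; 109 ≡ 1 (mod 4), exponent 1.
All primes ≡ 3 (mod 4) appear to even exponent (or don't appear), so by the two-squares theorem n IS expressible as a sum of two squares.
Step 3: Build a representation. Group n = k² · m with k = 4 and m = 17 · 109 = 1853 (a product of primes ≡ 1 (mod 4)); a representation of m scales to one of n via (k·x)² + (k·y)² = k²(x² + y²). Each prime p ≡ 1 (mod 4) is itself a sum of two squares; find a² by testing p − a² for a perfect square:
  17: 17 − 1² = 16 = 4² ⇒ 17 = 1² + 4².
  109: 109 − 1² = 108, 109 − 2² = 105, 109 − 3² = 100 = 10² ⇒ 109 = 3² + 10².
  Combine using the Brahmagupta–Fibonacci identity (a² + b²)(c² + d²) = (ac − bd)² + (ad + bc)² = (ac + bd)² + (ad − bc)²:
  17 · 109 = 1853: from (1² + 4²)(3² + 10²), take (1·3 − 4·10, 1·10 + 4·3) = (3 − 40, 10 + 12) = (-37, 22); dropping signs (only squares matter) gives (37, 22); check 37² + 22² = 1369 + 484 = 1853 ✓.
  Scale by k = 4: (4·37, 4·22) = (148, 88).
Step 4: Order so x ≤ y and verify: 88² + 148² = 7744 + 21904 = 29648 = n. ✓

n = 29648 = 88² + 148² (one valid representation with x ≤ y).


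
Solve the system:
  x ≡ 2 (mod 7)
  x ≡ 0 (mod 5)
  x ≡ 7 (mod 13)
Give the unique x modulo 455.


Moduli 7, 5, 13 are pairwise coprime; by CRT there is a unique solution modulo M = 7 · 5 · 13 = 455.
Solve pairwise, accumulating the modulus:
  Start with x ≡ 2 (mod 7).
  Combine with x ≡ 0 (mod 5): since gcd(7, 5) = 1, we get a unique residue mod 35.
    Write x = 2 + 7·t and substitute into x ≡ 0 (mod 5): 7·t ≡ 0 − 2 = -2 (mod 5).
    Reduce coefficients mod 5: 2·t ≡ 3 (mod 5).
    The inverse of 2 mod 5 is 3 (since 2·3 = 6 = 1·5 + 1), so t ≡ 3·3 = 9 ≡ 4 (mod 5).
    Then x = 2 + 7·4 = 30, valid modulo lcm(7, 5) = 35: x ≡ 30 (mod 35).
  Combine with x ≡ 7 (mod 13): since gcd(35, 13) = 1, we get a unique residue mod 455.
    Write x = 30 + 35·t and substitute into x ≡ 7 (mod 13): 35·t ≡ 7 − 30 = -23 (mod 13).
    Reduce coefficients mod 13: 9·t ≡ 3 (mod 13).
    The inverse of 9 mod 13 is 3 (since 9·3 = 27 = 2·13 + 1), so t ≡ 3·3 = 9 ≡ 9 (mod 13).
    Then x = 30 + 35·9 = 345, valid modulo lcm(35, 13) = 455: x ≡ 345 (mod 455).
Verify: 345 mod 7 = 2 ✓, 345 mod 5 = 0 ✓, 345 mod 13 = 7 ✓.

x ≡ 345 (mod 455).
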